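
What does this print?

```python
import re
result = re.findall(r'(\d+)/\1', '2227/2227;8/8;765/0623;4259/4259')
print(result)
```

`\1` has to match the exact text group 1 already captured.
With a single group, `findall` returns only what that group captured — 3 items.

['2227', '8', '4259']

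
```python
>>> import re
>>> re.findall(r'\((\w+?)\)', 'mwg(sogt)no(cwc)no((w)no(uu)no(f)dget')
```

One capturing group, so `findall` returns just the captured substring from each match — 5 in all.

['sogt', 'cwc', 'w', 'uu', 'f']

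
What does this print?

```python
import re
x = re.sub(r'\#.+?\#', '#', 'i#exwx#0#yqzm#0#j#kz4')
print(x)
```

i#0#0#kz4

Lazy quantifiers expand one character at a time until the remainder of the pattern can match.
Each match is replaced by '#'.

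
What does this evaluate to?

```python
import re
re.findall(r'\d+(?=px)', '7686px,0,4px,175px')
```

Lookahead/lookbehind check context without consuming it, so the matched span excludes the asserted characters.
`findall` yields the raw match text (3 of them) because the pattern has no groups.

['7686', '4', '175']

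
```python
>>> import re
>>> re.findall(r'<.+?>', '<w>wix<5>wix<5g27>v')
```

['<w>', '<5>', '<5g27>']

Scanning left to right: at [0:3] → '<w>'; at [6:9] → '<5>'; at [12:18] → '<5g27>'.
Since nothing is captured, `findall` lists the 3 matched substrings directly.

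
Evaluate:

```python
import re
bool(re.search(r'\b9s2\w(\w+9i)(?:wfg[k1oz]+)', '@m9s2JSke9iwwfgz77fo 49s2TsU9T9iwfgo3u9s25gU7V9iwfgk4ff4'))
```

Here the pattern never matches, so the call returns None, and `bool(None)` is False.

False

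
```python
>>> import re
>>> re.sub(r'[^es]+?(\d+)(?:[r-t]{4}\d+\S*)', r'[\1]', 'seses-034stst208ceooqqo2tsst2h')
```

'seses[034]'

Pattern: one or more of any character except [es] (lazy); then one or more of a digit (captured); then exactly 4 of a character in [r-t], then one or more of a digit, then zero or more of a non-whitespace character (non-capturing group).
Because the quantifier is non-greedy, it stops expanding at the earliest point where the rest of the pattern can succeed.
Matches: at [5:30] → '-034stst208ceooqqo2tsst2h'.
Each match is replaced using the text its own group 1 captured.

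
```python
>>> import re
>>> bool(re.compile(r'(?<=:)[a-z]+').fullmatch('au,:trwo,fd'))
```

False

The positive lookaround only admits positions where the adjacent text matches; those characters stay outside the span.
For `fullmatch`, every character of the input must be accounted for by the pattern.
Here the string isn't matched end-to-end, so the call returns None, and `bool(None)` is False.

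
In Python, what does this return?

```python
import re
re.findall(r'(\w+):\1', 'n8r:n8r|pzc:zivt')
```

The backreference `\1` re-matches whatever the first group consumed, character for character.
With a single group, `findall` returns only what that group captured — 1 item.

['n8r']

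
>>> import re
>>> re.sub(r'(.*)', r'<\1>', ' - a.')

'< - a.><>'

Each match is replaced using the text its own group 1 captured.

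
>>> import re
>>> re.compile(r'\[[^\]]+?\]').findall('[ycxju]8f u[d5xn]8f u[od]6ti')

['[ycxju]', '[d5xn]', '[od]']

Matches: at [0:7] → '[ycxju]'; at [11:17] → '[d5xn]'; at [21:25] → '[od]'.
No capturing groups, so `findall` returns the 3 full match strings.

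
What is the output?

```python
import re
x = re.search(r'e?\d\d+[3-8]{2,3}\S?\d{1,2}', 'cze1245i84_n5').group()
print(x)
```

e1245i84

The pattern matches optionally a literal 'e', then a digit, then one or more of a digit; then 2 to 3 of a character in [3-8], then optionally a non-whitespace character, then 1 to 2 of a digit.
`re.search` tries every starting position until one works.
The match spans [2:10] → 'e1245i84'.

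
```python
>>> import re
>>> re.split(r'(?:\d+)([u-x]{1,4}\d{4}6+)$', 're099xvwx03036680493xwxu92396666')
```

['re099xvwx', 'xwxu92396666', '']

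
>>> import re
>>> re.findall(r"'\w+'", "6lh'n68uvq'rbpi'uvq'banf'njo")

Matches: at [3:11] → "'n68uvq'"; at [15:20] → "'uvq'".
No capturing groups, so `findall` returns the 2 full match strings.

["'n68uvq'", "'uvq'"]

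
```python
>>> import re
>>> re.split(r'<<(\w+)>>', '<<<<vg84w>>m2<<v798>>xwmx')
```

['<<', 'vg84w', 'm2', 'v798', 'xwmx']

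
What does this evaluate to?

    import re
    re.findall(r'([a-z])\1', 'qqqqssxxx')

A backreference is literal: `\1` must see the identical characters the first group matched.
Walking the string: at [0:2] match 'qq', group 1 = 'q'; at [2:4] match 'qq', group 1 = 'q'; at [4:6] match 'ss', group 1 = 's'; at [6:8] match 'xx', group 1 = 'x'.
`findall` collects group 1 from each match (4 total).

['q', 'q', 's', 'x']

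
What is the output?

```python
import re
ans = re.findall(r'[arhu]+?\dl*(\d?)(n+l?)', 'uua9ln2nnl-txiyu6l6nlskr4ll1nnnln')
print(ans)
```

With 2 capturing groups, `findall` returns a 2-tuple per match.

[('', 'n'), ('6', 'nl'), ('1', 'nnnl')]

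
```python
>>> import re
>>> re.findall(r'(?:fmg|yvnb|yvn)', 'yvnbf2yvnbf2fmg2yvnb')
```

Alternation tries branches left to right and keeps the first one that lets the overall match succeed at that position.
Matches: at [0:4] → 'yvnb'; at [6:10] → 'yvnb'; at [12:15] → 'fmg'; at [16:20] → 'yvnb'.
No capturing groups, so `findall` returns the 4 full match strings.

['yvnb', 'yvnb', 'fmg', 'yvnb']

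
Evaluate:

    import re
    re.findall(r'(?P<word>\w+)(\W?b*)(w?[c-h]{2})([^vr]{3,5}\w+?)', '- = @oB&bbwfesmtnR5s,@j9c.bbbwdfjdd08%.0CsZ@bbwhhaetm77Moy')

[('oB', '&bb', 'wfe', 'smtnR5'), ('j9c', '.bbb', 'wdf', 'jdd08'), ('0CsZ', '@bb', 'whh', 'aetm77')]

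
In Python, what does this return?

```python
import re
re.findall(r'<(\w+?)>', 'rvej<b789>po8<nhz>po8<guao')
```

Walking the string: at [4:10] match '<b789>', group 1 = 'b789'; at [13:18] match '<nhz>', group 1 = 'nhz'.
One capturing group, so `findall` returns just the captured substring from each match — 2 in all.

['b789', 'nhz']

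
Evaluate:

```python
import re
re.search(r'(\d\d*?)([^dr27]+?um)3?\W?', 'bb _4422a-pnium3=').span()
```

The match spans [4:17] → '4422a-pnium3='.

(4, 17)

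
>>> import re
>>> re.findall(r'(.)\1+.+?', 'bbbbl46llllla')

After group 1 captures some text, `\1` only succeeds where that same text appears again.
Scanning left to right: at [0:5] match 'bbbbl', group 1 = 'b'; at [7:13] match 'llllla', group 1 = 'l'.
`findall` collects group 1 from each match (2 total).

['b', 'l']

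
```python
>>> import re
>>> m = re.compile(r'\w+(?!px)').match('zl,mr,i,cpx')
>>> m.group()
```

'zl'

A negative assertion filters positions out without eating any characters.
`match` is anchored at position 0; if the pattern doesn't fit there, it returns None.
The match spans [0:2] → 'zl'.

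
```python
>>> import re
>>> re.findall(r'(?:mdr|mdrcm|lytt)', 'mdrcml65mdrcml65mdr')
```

`|` is ordered: at each position the engine commits to the first alternative that works.
Matches: at [0:3] → 'mdr'; at [8:11] → 'mdr'; at [16:19] → 'mdr'.
`findall` yields the raw match text (3 of them) because the pattern has no groups.

['mdr', 'mdr', 'mdr']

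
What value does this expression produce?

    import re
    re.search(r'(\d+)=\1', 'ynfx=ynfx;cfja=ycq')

None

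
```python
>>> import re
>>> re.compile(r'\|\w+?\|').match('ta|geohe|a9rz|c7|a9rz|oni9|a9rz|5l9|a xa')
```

None

`re.match` won't scan ahead — the pattern has to work from the very first character.
Here the pattern fails at index 0, so the call returns None.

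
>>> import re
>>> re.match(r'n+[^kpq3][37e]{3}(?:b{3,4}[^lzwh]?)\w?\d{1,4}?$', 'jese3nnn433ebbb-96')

None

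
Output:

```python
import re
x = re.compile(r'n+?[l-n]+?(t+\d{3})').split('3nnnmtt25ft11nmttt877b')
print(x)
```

['3nnnmtt25ft11', 'ttt877', 'b']

The pattern matches one or more of a literal 'n' (lazy), then one or more of a character in [l-n] (lazy); then one or more of the literal 't', then exactly 3 of a digit (captured).
`re.split` interleaves the captured-group text with the surrounding fragments.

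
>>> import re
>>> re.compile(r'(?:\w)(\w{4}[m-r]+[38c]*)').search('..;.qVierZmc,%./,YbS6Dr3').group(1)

This matches a word character (non-capturing group); then exactly 4 of a word character, then one or more of a character in [m-r], then zero or more of one of [38c] (captured).
`re.search` scans for the first position where the pattern succeeds.
The match spans [5:12] → 'VierZmc'.
Captured: group 1 = 'ierZmc'.

'ierZmc'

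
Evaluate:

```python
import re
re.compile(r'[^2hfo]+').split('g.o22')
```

['', 'o22']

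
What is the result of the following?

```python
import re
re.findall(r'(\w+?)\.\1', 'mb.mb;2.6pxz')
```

The backreference `\1` re-matches whatever the first group consumed, character for character.
One capturing group, so `findall` returns just the captured substring from the one match — 1 in all.

['mb']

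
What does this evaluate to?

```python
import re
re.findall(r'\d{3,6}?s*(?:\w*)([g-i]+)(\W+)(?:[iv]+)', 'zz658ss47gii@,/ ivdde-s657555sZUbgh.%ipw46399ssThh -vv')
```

With 2 capturing groups, `findall` returns a 2-tuple per match.

[('i', '@,/ '), ('h', '.%'), ('h', ' -')]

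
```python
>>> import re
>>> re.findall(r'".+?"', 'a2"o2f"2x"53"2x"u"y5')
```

['"o2f"', '"53"', '"u"']

A `+?`/`*?`/`{m,n}?` starts at its minimum and grows only as far as needed for what follows to match.
`findall` yields the raw match text (3 of them) because the pattern has no groups.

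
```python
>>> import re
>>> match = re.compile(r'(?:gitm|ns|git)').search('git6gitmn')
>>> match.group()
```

`search` walks the string left to right and returns the first match it finds.
The match spans [0:3] → 'git'.

'git'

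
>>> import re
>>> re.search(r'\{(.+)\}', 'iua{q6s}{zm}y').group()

'{q6s}{zm}'

`re.search` scans for the first position where the pattern succeeds.
The match spans [3:12] → '{q6s}{zm}'.
Captured: group 1 = 'q6s}{zm'.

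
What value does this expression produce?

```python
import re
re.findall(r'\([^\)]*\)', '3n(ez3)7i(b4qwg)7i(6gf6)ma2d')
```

['(ez3)', '(b4qwg)', '(6gf6)']

Walking the string: at [2:7] → '(ez3)'; at [9:16] → '(b4qwg)'; at [18:24] → '(6gf6)'.
Since nothing is captured, `findall` lists the 3 matched substrings directly.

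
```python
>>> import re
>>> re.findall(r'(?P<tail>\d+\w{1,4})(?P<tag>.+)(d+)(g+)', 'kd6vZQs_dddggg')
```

Pattern: one or more of a digit, then 1 to 4 of a word character (captured as 'tail'); then one or more of any character (captured as 'tag'); then one or more of a literal 'd' (captured); then one or more of a literal 'g' (captured).
Matches: at [2:14] match '6vZQs_dddggg', groups = ('6vZQs', '_dd', 'd', 'ggg').
4 groups means the one result is a tuple of 4 captured strings — 1 here.

[('6vZQs', '_dd', 'd', 'ggg')]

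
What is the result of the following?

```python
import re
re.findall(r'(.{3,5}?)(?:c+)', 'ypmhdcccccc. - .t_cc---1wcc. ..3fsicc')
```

['ypmhd', '- .t_', '---1w', '.3fsi']

This matches 3 to 5 of any character (lazy) (captured); then one or more of a literal 'c' (non-capturing group).
Walking the string: at [0:11] match 'ypmhdcccccc', group 1 = 'ypmhd'; at [13:20] match '- .t_cc', group 1 = '- .t_'; at [20:27] match '---1wcc', group 1 = '---1w'; at [30:37] match '.3fsicc', group 1 = '.3fsi'.
Because there's exactly one group, `findall` drops the full match and keeps group 1 from each hit.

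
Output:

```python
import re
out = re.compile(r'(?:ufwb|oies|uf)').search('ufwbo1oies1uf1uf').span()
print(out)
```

(0, 4)

`|` is ordered: at each position the engine commits to the first alternative that works.
Unlike `match`, `search` isn't anchored — it looks for the pattern anywhere in the string.
The match spans [0:4] → 'ufwb'.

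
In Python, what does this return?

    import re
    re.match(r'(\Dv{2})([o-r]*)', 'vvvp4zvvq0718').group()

'vvvp'

The pattern matches a non-digit, then exactly 2 of a literal 'v' (captured); then zero or more of a character in [o-r] (captured).
`match` is anchored at position 0; if the pattern doesn't fit there, it returns None.
The match spans [0:4] → 'vvvp'.
Captured: group 1 = 'vvv', group 2 = 'p'.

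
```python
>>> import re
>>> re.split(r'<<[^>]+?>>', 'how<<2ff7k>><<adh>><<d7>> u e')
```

['how', '', '', ' u e']

Each match becomes a cut point; 4 segments remain.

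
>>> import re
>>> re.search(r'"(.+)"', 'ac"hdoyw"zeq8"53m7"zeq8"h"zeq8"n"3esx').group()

'"hdoyw"zeq8"53m7"zeq8"h"zeq8"n"'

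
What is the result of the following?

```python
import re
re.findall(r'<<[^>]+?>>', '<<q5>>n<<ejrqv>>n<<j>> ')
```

['<<q5>>', '<<ejrqv>>', '<<j>>']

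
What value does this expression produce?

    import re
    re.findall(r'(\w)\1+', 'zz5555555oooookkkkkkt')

After group 1 captures some text, `\1` only succeeds where that same text appears again.
Because there's exactly one group, `findall` drops the full match and keeps group 1 from each hit.

['z', '5', 'o', 'k']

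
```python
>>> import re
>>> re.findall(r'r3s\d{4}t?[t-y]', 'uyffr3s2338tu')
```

['r3s2338tu']

The pattern matches the literal 'r3s', then exactly 4 of a digit; then optionally the literal 't', then a character in [t-y].
Matches: at [4:13] → 'r3s2338tu'.
`findall` yields the raw match text (1 of them) because the pattern has no groups.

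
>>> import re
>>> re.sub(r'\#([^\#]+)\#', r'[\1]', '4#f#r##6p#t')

Each match is replaced using the text its own group 1 captured.

'4[f]r#[6p]t'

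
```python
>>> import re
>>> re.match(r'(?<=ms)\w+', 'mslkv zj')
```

`re.match` won't scan ahead — the pattern has to work from the very first character.
Here the string doesn't start with a match, so the call returns None.

None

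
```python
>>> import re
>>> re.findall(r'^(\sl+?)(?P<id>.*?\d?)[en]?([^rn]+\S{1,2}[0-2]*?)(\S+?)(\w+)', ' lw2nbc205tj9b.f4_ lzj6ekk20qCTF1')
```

[(' l', '', 'w2nb', 'c', '205tj9b')]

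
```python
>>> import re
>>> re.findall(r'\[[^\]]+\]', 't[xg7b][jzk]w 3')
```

['[xg7b]', '[jzk]']

Matches: at [1:7] → '[xg7b]'; at [7:12] → '[jzk]'.
Since nothing is captured, `findall` lists the 2 matched substrings directly.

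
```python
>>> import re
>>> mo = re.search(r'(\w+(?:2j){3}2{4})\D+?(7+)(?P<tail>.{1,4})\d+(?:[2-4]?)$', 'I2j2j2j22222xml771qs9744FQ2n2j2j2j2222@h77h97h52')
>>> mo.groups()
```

This matches one or more of a word character, then the literal '2j' repeated 3 times, then exactly 4 of a literal '2' (captured); then one or more of a non-digit (lazy); then one or more of a literal '7' (captured); then 1 to 4 of any character (captured as 'tail'); then one or more of a digit; then optionally a character in [2-4] (non-capturing group); then anchored at the end.
`re.search` tries every starting position until one works.
The match spans [0:48] → 'I2j2j2j22222xml771qs9744FQ2n2j2j2j2222@h77h97h52'.
Captured: group 1 = 'I2j2j2j22222xml771qs9744FQ2n2j2j2j2222', group 2 = '77', group 3 = 'h97h'.

('I2j2j2j22222xml771qs9744FQ2n2j2j2j2222', '77', 'h97h')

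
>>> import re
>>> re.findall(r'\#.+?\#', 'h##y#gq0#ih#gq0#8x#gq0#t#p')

With the lazy modifier that quantifier settles for the fewest repetitions that let the rest of the pattern succeed (the atoms after it are unaffected and can still be greedy).
Matches: at [1:5] → '##y#'; at [8:12] → '#ih#'; at [15:19] → '#8x#'; at [22:25] → '#t#'.
`findall` yields the raw match text (4 of them) because the pattern has no groups.

['##y#', '#ih#', '#8x#', '#t#']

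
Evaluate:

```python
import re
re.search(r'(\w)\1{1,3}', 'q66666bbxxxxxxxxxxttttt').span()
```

(1, 5)

After group 1 captures some text, `\1` only succeeds where that same text appears again.
`search` walks the string left to right and returns the first match it finds.
The match spans [1:5] → '6666'.
Captured: group 1 = '6'.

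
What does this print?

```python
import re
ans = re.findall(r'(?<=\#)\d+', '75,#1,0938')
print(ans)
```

['1']

Because the assertion is zero-width, the text it checks is not consumed and won't appear in the result.
`findall` yields the raw match text (1 of them) because the pattern has no groups.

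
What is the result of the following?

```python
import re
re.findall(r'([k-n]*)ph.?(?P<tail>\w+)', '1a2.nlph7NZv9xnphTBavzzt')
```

[('nl', 'NZv9xnphTBavzzt')]

This matches zero or more of a character in [k-n] (captured); then the literal 'ph', then optionally any character; then one or more of a word character (captured as 'tail').
2 groups means the one result is a tuple of 2 captured strings — 1 here.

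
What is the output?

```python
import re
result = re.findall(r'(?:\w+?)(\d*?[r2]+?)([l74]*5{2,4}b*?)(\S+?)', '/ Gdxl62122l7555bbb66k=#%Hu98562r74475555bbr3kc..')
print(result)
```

[('62122', 'l7555', 'b'), ('98562r', '74475555', 'b')]

This matches one or more of a word character (lazy) (non-capturing group); then zero or more of a digit (lazy), then one or more of one of [r2] (lazy) (captured); then zero or more of one of [l74], then 2 to 4 of a literal '5', then zero or more of a literal 'b' (lazy) (captured); then one or more of a non-whitespace character (lazy) (captured).
Multiple groups make `findall` return tuples — one 3-tuple for each match.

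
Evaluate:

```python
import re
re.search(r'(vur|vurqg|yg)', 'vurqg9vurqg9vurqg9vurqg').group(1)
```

The match spans [0:3] → 'vur'.
Captured: group 1 = 'vur'.

'vur'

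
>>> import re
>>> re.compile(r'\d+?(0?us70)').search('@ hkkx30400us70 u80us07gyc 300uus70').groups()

This matches one or more of a digit (lazy); then optionally the literal '0', then the literal 'us', then the literal '70' (captured).
Lazy quantifiers expand one character at a time until the remainder of the pattern can match.
`re.search` scans for the first position where the pattern succeeds.
The match spans [6:15] → '30400us70'.
Captured: group 1 = '0us70'.

('0us70',)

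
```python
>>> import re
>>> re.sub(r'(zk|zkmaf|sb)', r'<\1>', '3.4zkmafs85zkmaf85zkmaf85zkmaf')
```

'3.4<zk>mafs85<zk>maf85<zk>maf85<zk>maf'

Branches in `(...|...)` are attempted left-to-right; the first branch that allows the whole pattern to succeed is taken.
Matches: at [3:5] → 'zk'; at [11:13] → 'zk'; at [18:20] → 'zk'; at [25:27] → 'zk'.
Each match is replaced using the text its own group 1 captured.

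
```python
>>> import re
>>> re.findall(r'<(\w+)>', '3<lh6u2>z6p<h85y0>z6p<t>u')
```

['lh6u2', 'h85y0', 't']

With a single group, `findall` returns only what that group captured — 3 items.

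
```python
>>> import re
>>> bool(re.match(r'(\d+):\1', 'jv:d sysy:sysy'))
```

`\1` is not a pattern — it's the concrete string captured by group 1, re-applied verbatim.
`match` is anchored at position 0; if the pattern doesn't fit there, it returns None.
Here position 0 doesn't satisfy it, so the call returns None, and `bool(None)` is False.

False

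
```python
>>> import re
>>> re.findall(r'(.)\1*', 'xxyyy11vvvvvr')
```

['x', 'y', '1', 'v', 'r']

After group 1 captures some text, `\1` only succeeds where that same text appears again.
One capturing group, so `findall` returns just the captured substring from each match — 5 in all.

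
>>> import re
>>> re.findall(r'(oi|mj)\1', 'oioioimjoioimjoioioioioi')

A backreference is literal: `\1` must see the identical characters the first group matched.
Scanning left to right: at [0:4] match 'oioi', group 1 = 'oi'; at [8:12] match 'oioi', group 1 = 'oi'; at [14:18] match 'oioi', group 1 = 'oi'; at [18:22] match 'oioi', group 1 = 'oi'.
Because there's exactly one group, `findall` drops the full match and keeps group 1 from each hit.

['oi', 'oi', 'oi', 'oi']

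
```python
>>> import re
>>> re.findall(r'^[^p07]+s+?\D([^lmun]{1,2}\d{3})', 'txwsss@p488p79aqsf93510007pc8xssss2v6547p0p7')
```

['p488']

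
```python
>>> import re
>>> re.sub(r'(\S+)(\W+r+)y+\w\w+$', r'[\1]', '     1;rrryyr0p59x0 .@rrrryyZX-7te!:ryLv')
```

'     1;rrryyr0p59x0 [.@rrrryyZX-7te!]'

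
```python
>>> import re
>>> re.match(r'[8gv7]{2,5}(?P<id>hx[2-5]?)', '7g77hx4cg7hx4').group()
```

'7g77hx4'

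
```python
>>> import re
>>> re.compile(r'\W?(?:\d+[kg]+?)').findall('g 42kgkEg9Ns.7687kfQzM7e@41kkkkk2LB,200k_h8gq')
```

[' 42k', '.7687k', '@41k', ',200k', '8g']

A `+?`/`*?`/`{m,n}?` starts at its minimum and grows only as far as needed for what follows to match.
With no groups in the pattern, `findall` gives back each whole match — 5 here.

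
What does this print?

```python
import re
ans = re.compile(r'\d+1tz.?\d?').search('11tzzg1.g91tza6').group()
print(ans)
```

11tzz

The pattern matches one or more of a digit, then the literal '1tz'; then optionally any character, then optionally a digit.
`re.search` scans for the first position where the pattern succeeds.
The match spans [0:5] → '11tzz'.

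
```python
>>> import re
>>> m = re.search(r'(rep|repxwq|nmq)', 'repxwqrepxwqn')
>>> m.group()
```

Alternation isn't longest-match — the leftmost alternative that fits at this position is chosen.
Unlike `match`, `search` isn't anchored — it looks for the pattern anywhere in the string.
The match spans [0:3] → 'rep'.
Captured: group 1 = 'rep'.

'rep'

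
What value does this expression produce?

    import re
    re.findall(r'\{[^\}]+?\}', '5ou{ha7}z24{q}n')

['{ha7}', '{q}']

Scanning left to right: at [3:8] → '{ha7}'; at [11:14] → '{q}'.
With no groups in the pattern, `findall` gives back each whole match — 2 here.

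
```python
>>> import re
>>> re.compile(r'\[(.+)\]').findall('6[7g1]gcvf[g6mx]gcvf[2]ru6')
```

['7g1]gcvf[g6mx]gcvf[2']

`findall` collects group 1 from the one match (1 total).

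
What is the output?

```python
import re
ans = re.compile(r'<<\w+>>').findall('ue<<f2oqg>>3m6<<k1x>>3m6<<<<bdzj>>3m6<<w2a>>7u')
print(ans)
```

['<<f2oqg>>', '<<k1x>>', '<<bdzj>>', '<<w2a>>']

Scanning left to right: at [2:11] → '<<f2oqg>>'; at [14:21] → '<<k1x>>'; at [26:34] → '<<bdzj>>'; at [37:44] → '<<w2a>>'.
No capturing groups, so `findall` returns the 4 full match strings.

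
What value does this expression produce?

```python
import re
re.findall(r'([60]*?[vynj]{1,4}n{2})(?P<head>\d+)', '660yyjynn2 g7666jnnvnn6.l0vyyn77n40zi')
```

The pattern matches zero or more of one of [60] (lazy), then 1 to 4 of one of [vynj], then exactly 2 of a literal 'n' (captured); then one or more of a digit (captured as 'head').
Scanning left to right: at [0:10] match '660yyjynn2', groups = ('660yyjynn', '2'); at [13:23] match '666jnnvnn6', groups = ('666jnnvnn', '6').
2 groups means each result is a tuple of 2 captured strings — 2 here.

[('660yyjynn', '2'), ('666jnnvnn', '6')]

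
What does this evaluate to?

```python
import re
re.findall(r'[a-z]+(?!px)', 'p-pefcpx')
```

['p', 'pefcpx']

A negative assertion filters positions out without eating any characters.
Walking the string: at [0:1] → 'p'; at [2:8] → 'pefcpx'.
With no groups in the pattern, `findall` gives back each whole match — 2 here.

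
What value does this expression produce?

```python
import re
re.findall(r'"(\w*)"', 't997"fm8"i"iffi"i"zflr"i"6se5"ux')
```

Because there's exactly one group, `findall` drops the full match and keeps group 1 from each hit.

['fm8', 'iffi', 'zflr', '6se5']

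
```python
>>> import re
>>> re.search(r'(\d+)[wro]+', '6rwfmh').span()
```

(0, 3)

The pattern matches one or more of a digit (captured); then one or more of one of [wro].
The match spans [0:3] → '6rw'.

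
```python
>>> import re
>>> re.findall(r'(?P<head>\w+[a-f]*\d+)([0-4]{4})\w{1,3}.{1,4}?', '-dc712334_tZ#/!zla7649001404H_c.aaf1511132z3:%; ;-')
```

`findall` packs the 2 group values into a tuple for every match.

[('dc71', '2334'), ('zla764900', '1404'), ('aaf151', '1132')]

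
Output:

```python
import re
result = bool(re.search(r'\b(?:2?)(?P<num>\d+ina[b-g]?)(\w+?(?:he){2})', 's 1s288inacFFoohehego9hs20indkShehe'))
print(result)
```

False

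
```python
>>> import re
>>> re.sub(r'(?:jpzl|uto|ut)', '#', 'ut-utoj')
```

Branches in `(...|...)` are attempted left-to-right; the first branch that allows the whole pattern to succeed is taken.
Every occurrence is swapped for '#'.

'#-#j'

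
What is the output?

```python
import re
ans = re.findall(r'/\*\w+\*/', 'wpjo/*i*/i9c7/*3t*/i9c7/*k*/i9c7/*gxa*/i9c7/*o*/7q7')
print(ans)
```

With no groups in the pattern, `findall` gives back each whole match — 5 here.

['/*i*/', '/*3t*/', '/*k*/', '/*gxa*/', '/*o*/']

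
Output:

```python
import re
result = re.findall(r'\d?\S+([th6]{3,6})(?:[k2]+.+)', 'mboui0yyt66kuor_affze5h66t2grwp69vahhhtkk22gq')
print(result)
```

The pattern matches optionally a digit, then one or more of a non-whitespace character; then 3 to 6 of one of [th6] (captured); then one or more of one of [k2], then one or more of any character (non-capturing group).
Walking the string: at [0:45] match 'mboui0yyt66kuor_affze5h66t2grwp69vahhhtkk22gq', group 1 = 'hht'.
`findall` collects group 1 from the one match (1 total).

['hht']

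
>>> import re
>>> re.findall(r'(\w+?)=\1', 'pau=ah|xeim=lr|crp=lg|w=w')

['w']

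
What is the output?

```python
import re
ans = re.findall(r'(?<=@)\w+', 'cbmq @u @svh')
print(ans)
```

['u', 'svh']

The lookaround is zero-width — it requires the adjacent text to match without consuming it, so the asserted text isn't part of the match.
Matches: at [6:7] → 'u'; at [9:12] → 'svh'.
`findall` yields the raw match text (2 of them) because the pattern has no groups.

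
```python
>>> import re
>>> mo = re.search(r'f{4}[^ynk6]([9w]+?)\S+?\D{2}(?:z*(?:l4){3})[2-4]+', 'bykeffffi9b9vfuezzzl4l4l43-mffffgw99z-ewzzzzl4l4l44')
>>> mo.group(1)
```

This matches exactly 4 of a literal 'f', then any character except [ynk6]; then one or more of one of [9w] (lazy) (captured); then one or more of a non-whitespace character (lazy); then exactly 2 of a non-digit; then zero or more of a literal 'z', then the literal 'l4' repeated 3 times (non-capturing group); then one or more of a character in [2-4].
Because the quantifier is non-greedy, it stops expanding at the earliest point where the rest of the pattern can succeed.
`search` walks the string left to right and returns the first match it finds.
The match spans [4:26] → 'ffffi9b9vfuezzzl4l4l43'.
Captured: group 1 = '9'.

'9'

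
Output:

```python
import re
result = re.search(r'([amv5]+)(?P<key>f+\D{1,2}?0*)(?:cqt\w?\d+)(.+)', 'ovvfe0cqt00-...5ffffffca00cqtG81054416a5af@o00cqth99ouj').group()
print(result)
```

This matches one or more of one of [amv5] (captured); then one or more of a literal 'f', then 1 to 2 of a non-digit (lazy), then zero or more of the literal '0' (captured as 'key'); then the literal 'cqt', then optionally a word character, then one or more of a digit (non-capturing group); then one or more of any character (captured).
`re.search` tries every starting position until one works.
The match spans [1:55] → 'vvfe0cqt00-...5ffffffca00cqtG81054416a5af@o00cqth99ouj'.
Captured: group 1 = 'vv', group 2 = 'fe0', group 3 = '-...5ffffffca00cqtG81054416a5af@o00cqth99ouj'.

vvfe0cqt00-...5ffffffca00cqtG81054416a5af@o00cqth99ouj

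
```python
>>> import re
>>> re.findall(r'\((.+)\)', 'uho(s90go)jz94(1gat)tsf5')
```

['s90go)jz94(1gat']

Scanning left to right: at [3:20] match '(s90go)jz94(1gat)', group 1 = 's90go)jz94(1gat'.
`findall` collects group 1 from the one match (1 total).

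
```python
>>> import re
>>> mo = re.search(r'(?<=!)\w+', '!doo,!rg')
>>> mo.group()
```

The `(?=…)`/`(?<=…)` assertion just peeks at neighbouring text; it doesn't advance the match position.
`re.search` tries every starting position until one works.
The match spans [1:4] → 'doo'.

'doo'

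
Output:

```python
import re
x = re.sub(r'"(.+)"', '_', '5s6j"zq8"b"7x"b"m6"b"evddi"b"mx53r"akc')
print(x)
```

Each match is replaced by '_'.

5s6j_akc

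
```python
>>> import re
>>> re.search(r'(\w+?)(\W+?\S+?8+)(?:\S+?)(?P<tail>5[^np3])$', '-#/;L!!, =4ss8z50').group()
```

'L!!, =4ss8z50'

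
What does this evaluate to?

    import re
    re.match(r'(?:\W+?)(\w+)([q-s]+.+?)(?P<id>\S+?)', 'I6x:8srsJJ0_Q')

The pattern matches one or more of a non-word character (lazy) (non-capturing group); then one or more of a word character (captured); then one or more of a character in [q-s], then one or more of any character (lazy) (captured); then one or more of a non-whitespace character (lazy) (captured as 'id').
`match` is anchored at position 0; if the pattern doesn't fit there, it returns None.
Here position 0 doesn't satisfy it, so the call returns None.

None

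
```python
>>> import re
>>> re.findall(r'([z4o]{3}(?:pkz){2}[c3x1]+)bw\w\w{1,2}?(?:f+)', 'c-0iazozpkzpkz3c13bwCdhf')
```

Pattern: exactly 3 of one of [z4o], then the literal 'pkz' repeated 2 times, then one or more of one of [c3x1] (captured); then the literal 'bw', then a word character, then 1 to 2 of a word character (lazy); then one or more of a literal 'f' (non-capturing group).
Walking the string: at [5:24] match 'zozpkzpkz3c13bwCdhf', group 1 = 'zozpkzpkz3c13'.
One capturing group, so `findall` returns just the captured substring from the one match — 1 in all.

['zozpkzpkz3c13']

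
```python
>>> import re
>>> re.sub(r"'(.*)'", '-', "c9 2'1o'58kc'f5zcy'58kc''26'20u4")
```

'c9 2-20u4'

Matches: at [4:28] → "'1o'58kc'f5zcy'58kc''26'".
`sub` substitutes '-' at each match site.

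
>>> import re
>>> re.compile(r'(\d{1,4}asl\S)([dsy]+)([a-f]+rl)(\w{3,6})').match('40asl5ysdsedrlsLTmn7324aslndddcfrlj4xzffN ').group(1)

'40asl5'

The pattern matches 1 to 4 of a digit, then the literal 'asl', then a non-whitespace character (captured); then one or more of one of [dsy] (captured); then one or more of a character in [a-f], then the literal 'rl' (captured); then 3 to 6 of a word character (captured).
`re.match` only tries the pattern at the start of the string.
The match spans [0:20] → '40asl5ysdsedrlsLTmn7'.
Captured: group 1 = '40asl5', group 2 = 'ysds', group 3 = 'edrl', group 4 = 'sLTmn7'.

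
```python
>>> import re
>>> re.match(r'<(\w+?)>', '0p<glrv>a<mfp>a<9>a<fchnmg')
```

`re.match` only tries the pattern at the start of the string.
Here the pattern fails at index 0, so the call returns None.

None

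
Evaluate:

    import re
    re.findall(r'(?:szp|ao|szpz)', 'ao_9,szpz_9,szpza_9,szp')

Alternation tries branches left to right and keeps the first one that lets the overall match succeed at that position.
Matches: at [0:2] → 'ao'; at [5:8] → 'szp'; at [12:15] → 'szp'; at [20:23] → 'szp'.
`findall` yields the raw match text (4 of them) because the pattern has no groups.

['ao', 'szp', 'szp', 'szp']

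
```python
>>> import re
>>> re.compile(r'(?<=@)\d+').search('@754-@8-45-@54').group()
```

The lookaround is zero-width — it requires the adjacent text to match without consuming it, so the asserted text isn't part of the match.
`re.search` tries every starting position until one works.
The match spans [1:4] → '754'.

'754'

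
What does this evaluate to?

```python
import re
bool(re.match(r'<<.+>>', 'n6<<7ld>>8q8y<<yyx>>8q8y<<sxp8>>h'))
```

`re.match` only tries the pattern at the start of the string.
Here the string doesn't start with a match, so the call returns None, and `bool(None)` is False.

False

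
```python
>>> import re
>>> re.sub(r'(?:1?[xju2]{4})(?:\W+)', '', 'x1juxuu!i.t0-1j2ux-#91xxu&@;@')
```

'x1ji.t0-91xxu&@;@'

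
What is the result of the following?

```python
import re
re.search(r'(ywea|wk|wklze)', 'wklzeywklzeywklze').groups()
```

('wk',)

Alternation tries branches left to right and keeps the first one that lets the overall match succeed at that position.
`search` walks the string left to right and returns the first match it finds.
The match spans [0:2] → 'wk'.
Captured: group 1 = 'wk'.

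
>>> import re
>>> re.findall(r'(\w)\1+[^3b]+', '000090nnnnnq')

['0']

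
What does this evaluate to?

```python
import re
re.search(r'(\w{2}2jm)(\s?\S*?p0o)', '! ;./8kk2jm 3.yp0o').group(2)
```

' 3.yp0o'

This matches exactly 2 of a word character, then the literal '2jm' (captured); then optionally whitespace, then zero or more of a non-whitespace character (lazy), then the literal 'p0o' (captured).
Unlike `match`, `search` isn't anchored — it looks for the pattern anywhere in the string.
The match spans [6:18] → 'kk2jm 3.yp0o'.
Captured: group 1 = 'kk2jm', group 2 = ' 3.yp0o'.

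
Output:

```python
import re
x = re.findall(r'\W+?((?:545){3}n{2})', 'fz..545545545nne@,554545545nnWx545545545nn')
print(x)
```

['545545545nn']

Pattern: one or more of a non-word character (lazy); then the literal '545' repeated 3 times, then exactly 2 of the literal 'n' (captured).
Walking the string: at [2:15] match '..545545545nn', group 1 = '545545545nn'.
One capturing group, so `findall` returns just the captured substring from the one match — 1 in all.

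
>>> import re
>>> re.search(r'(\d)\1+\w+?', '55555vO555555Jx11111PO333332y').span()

After group 1 captures some text, `\1` only succeeds where that same text appears again.
The match spans [0:6] → '55555v'.

(0, 6)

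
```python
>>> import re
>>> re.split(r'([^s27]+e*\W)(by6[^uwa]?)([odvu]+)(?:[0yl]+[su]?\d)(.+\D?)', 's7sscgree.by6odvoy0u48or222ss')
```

['s7ss', 'cgree.', 'by6o', 'dvo', '8or222ss', '']

Pattern: one or more of any character except [s27], then zero or more of the literal 'e', then a non-word character (captured); then the literal 'by6', then optionally any character except [uwa] (captured); then one or more of one of [odvu] (captured); then one or more of one of [0yl], then optionally one of [su], then a digit (non-capturing group); then one or more of any character, then optionally a non-digit (captured).
Matches to split on: at [4:29] → 'cgree.by6odvoy0u48or222ss'.
With a capturing group present, the delimiter's captured portion is kept in the result list.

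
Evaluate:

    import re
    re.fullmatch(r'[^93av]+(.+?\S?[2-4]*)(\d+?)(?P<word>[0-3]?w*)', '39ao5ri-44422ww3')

None

This matches one or more of any character except [93av]; then one or more of any character (lazy), then optionally a non-whitespace character, then zero or more of a character in [2-4] (captured); then one or more of a digit (lazy) (captured); then optionally a character in [0-3], then zero or more of the literal 'w' (captured as 'word').
`re.fullmatch` requires the pattern to consume the entire string.
Here the pattern can't cover the whole string, so the call returns None.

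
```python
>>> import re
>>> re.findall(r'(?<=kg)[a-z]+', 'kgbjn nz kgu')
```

['bjn', 'u']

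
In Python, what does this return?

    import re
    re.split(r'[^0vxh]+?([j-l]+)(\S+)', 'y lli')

['', 'll', 'i', '']

With the lazy modifier that quantifier settles for the fewest repetitions that let the rest of the pattern succeed (the atoms after it are unaffected and can still be greedy).
With a capturing group present, the delimiter's captured portion is kept in the result list.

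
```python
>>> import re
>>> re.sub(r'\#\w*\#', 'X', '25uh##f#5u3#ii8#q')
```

Each match is replaced by 'X'.

'25uhXfXii8#q'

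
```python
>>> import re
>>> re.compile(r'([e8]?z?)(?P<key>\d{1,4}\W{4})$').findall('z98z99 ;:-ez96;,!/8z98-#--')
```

Pattern: optionally one of [e8], then optionally a literal 'z' (captured); then 1 to 4 of a digit, then exactly 4 of a non-word character (captured as 'key'); then anchored at the end.
With 2 capturing groups, `findall` returns a 2-tuple per match.

[('8z', '98-#--')]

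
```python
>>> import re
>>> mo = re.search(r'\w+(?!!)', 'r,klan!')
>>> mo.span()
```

(0, 1)

A negative assertion filters positions out without eating any characters.
`re.search` scans for the first position where the pattern succeeds.
The match spans [0:1] → 'r'.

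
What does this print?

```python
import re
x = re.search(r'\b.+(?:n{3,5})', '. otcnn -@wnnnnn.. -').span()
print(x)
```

This matches a word boundary (`\b`, zero-width); then one or more of any character; then 3 to 5 of a literal 'n' (non-capturing group).
The match spans [2:16] → 'otcnn -@wnnnnn'.

(2, 16)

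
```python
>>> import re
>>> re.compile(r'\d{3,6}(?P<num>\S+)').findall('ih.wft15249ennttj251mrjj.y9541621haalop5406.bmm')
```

Pattern: 3 to 6 of a digit; then one or more of a non-whitespace character (captured as 'num').
`findall` collects group 1 from the one match (1 total).

['ennttj251mrjj.y9541621haalop5406.bmm']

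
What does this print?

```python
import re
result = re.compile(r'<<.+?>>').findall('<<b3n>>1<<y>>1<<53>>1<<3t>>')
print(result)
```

A `+?`/`*?`/`{m,n}?` starts at its minimum and grows only as far as needed for what follows to match.
Since nothing is captured, `findall` lists the 4 matched substrings directly.

['<<b3n>>', '<<y>>', '<<53>>', '<<3t>>']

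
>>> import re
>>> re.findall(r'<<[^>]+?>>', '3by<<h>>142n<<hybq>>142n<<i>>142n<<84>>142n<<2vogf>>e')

['<<h>>', '<<hybq>>', '<<i>>', '<<84>>', '<<2vogf>>']

Since nothing is captured, `findall` lists the 5 matched substrings directly.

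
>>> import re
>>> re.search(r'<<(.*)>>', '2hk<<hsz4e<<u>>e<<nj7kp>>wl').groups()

('hsz4e<<u>>e<<nj7kp',)

The match spans [3:25] → '<<hsz4e<<u>>e<<nj7kp>>'.
Captured: group 1 = 'hsz4e<<u>>e<<nj7kp'.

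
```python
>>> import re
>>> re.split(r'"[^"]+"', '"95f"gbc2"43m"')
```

Splitting on the pattern gives 3 pieces.

['', 'gbc2', '']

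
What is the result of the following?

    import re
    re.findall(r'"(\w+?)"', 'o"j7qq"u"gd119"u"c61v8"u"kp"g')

['j7qq', 'gd119', 'c61v8', 'kp']

Matches: at [1:7] match '"j7qq"', group 1 = 'j7qq'; at [8:15] match '"gd119"', group 1 = 'gd119'; at [16:23] match '"c61v8"', group 1 = 'c61v8'; at [24:28] match '"kp"', group 1 = 'kp'.
Because there's exactly one group, `findall` drops the full match and keeps group 1 from each hit.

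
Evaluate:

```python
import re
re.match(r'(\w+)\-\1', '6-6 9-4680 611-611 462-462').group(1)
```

The match spans [0:3] → '6-6'.
Captured: group 1 = '6'.

'6'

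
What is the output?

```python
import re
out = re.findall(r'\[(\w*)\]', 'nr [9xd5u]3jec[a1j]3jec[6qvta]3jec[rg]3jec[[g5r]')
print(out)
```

Matches: at [3:10] match '[9xd5u]', group 1 = '9xd5u'; at [14:19] match '[a1j]', group 1 = 'a1j'; at [23:30] match '[6qvta]', group 1 = '6qvta'; at [34:38] match '[rg]', group 1 = 'rg'; at [43:48] match '[g5r]', group 1 = 'g5r'.
With a single group, `findall` returns only what that group captured — 5 items.

['9xd5u', 'a1j', '6qvta', 'rg', 'g5r']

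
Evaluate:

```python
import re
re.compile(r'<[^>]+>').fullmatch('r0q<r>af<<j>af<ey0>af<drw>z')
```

`fullmatch` succeeds only if the pattern covers the string from start to end.
Here there's no way to consume every character, so the call returns None.

None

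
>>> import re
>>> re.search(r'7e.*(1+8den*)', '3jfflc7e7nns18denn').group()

'7e7nns18denn'

Pattern: the literal '7e', then zero or more of any character; then one or more of a literal '1', then the literal '8de', then zero or more of a literal 'n' (captured).
The match spans [6:18] → '7e7nns18denn'.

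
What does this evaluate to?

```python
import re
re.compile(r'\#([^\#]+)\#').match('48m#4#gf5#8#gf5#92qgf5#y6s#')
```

None

`re.match` only tries the pattern at the start of the string.
Here position 0 doesn't satisfy it, so the call returns None.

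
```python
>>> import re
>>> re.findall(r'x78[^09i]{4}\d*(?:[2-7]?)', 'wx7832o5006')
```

Pattern: the literal 'x78', then exactly 4 of any character except [09i], then zero or more of a digit; then optionally a character in [2-7] (non-capturing group).
With no groups in the pattern, `findall` gives back each whole match — 1 here.

['x7832o5006']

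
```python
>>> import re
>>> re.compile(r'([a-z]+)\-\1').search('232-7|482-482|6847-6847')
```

After group 1 captures some text, `\1` only succeeds where that same text appears again.
Here nothing in the string fits, so the call returns None.

None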